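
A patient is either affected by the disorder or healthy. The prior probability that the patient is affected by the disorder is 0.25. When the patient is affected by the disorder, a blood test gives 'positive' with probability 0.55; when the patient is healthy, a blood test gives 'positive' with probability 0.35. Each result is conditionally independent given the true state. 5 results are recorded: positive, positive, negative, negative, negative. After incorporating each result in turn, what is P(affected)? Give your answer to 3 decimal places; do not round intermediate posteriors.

After 'positive': P(affected) = 0.55·0.2500 / (0.55·0.2500 + 0.35·0.7500) ≈ 0.3438
After 'positive': P(affected) = 0.55·0.3438 / (0.55·0.3438 + 0.35·0.6562) ≈ 0.4515
After 'negative': P(affected) = 0.45·0.4515 / (0.45·0.4515 + 0.65·0.5485) ≈ 0.3630
After 'negative': P(affected) = 0.45·0.3630 / (0.45·0.3630 + 0.65·0.6370) ≈ 0.2829
After 'negative': P(affected) = 0.45·0.2829 / (0.45·0.2829 + 0.65·0.7171) ≈ 0.2145

0.215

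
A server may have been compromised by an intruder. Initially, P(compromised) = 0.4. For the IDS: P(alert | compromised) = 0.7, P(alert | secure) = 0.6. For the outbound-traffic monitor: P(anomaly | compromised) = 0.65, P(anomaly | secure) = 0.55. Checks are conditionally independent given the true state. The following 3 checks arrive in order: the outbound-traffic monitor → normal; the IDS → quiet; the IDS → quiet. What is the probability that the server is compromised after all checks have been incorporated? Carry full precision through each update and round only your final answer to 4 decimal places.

0.2258

After the outbound-traffic monitor='normal': P(compromised) = 0.35·0.4000 / (0.35·0.4000 + 0.45·0.6000) ≈ 0.3415
After the IDS='quiet': P(compromised) = 0.3·0.3415 / (0.3·0.3415 + 0.4·0.6585) ≈ 0.2800
After the IDS='quiet': P(compromised) = 0.3·0.2800 / (0.3·0.2800 + 0.4·0.7200) ≈ 0.2258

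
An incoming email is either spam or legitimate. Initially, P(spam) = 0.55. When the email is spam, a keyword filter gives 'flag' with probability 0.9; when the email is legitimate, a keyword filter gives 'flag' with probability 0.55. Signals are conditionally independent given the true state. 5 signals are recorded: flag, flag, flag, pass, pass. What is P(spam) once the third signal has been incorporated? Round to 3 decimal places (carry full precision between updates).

0.843

After 'flag': P(spam) = 0.9·0.5500 / (0.9·0.5500 + 0.55·0.4500) ≈ 0.6667
After 'flag': P(spam) = 0.9·0.6667 / (0.9·0.6667 + 0.55·0.3333) ≈ 0.7660
After 'flag': P(spam) = 0.9·0.7660 / (0.9·0.7660 + 0.55·0.2340) ≈ 0.8427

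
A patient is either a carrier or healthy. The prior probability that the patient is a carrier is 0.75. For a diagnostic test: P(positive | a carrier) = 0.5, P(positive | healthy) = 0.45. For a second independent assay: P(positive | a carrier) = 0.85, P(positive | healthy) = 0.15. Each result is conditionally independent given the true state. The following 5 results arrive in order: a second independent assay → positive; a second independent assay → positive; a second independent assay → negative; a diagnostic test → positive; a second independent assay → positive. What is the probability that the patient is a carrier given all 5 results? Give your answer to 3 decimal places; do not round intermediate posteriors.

0.991

After a second independent assay='positive': P(carrier) = 0.85·0.7500 / (0.85·0.7500 + 0.15·0.2500) ≈ 0.9444
After a second independent assay='positive': P(carrier) = 0.85·0.9444 / (0.85·0.9444 + 0.15·0.0556) ≈ 0.9897
After a second independent assay='negative': P(carrier) = 0.15·0.9897 / (0.15·0.9897 + 0.85·0.0103) ≈ 0.9444
After a diagnostic test='positive': P(carrier) = 0.5·0.9444 / (0.5·0.9444 + 0.45·0.0556) ≈ 0.9497
After a second independent assay='positive': P(carrier) = 0.85·0.9497 / (0.85·0.9497 + 0.15·0.0503) ≈ 0.9907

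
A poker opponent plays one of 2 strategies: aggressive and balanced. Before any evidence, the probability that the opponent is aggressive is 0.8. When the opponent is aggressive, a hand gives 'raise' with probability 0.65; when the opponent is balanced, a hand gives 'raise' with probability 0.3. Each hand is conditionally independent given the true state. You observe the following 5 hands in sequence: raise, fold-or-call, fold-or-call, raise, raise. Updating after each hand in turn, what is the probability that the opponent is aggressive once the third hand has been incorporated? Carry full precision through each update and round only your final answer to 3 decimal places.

After 'raise': P(aggressive) = 0.65·0.8000 / (0.65·0.8000 + 0.3·0.2000) ≈ 0.8966
After 'fold-or-call': P(aggressive) = 0.35·0.8966 / (0.35·0.8966 + 0.7·0.1034) ≈ 0.8125
After 'fold-or-call': P(aggressive) = 0.35·0.8125 / (0.35·0.8125 + 0.7·0.1875) ≈ 0.6842

0.684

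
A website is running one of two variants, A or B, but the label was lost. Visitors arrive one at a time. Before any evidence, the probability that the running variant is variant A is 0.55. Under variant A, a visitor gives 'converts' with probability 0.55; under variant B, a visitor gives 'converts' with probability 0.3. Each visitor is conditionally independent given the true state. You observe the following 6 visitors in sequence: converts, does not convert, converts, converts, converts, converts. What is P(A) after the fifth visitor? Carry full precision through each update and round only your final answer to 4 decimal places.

0.8987

After 'converts': P(A) = 0.55·0.5500 / (0.55·0.5500 + 0.3·0.4500) ≈ 0.6914
After 'does not convert': P(A) = 0.45·0.6914 / (0.45·0.6914 + 0.7·0.3086) ≈ 0.5902
After 'converts': P(A) = 0.55·0.5902 / (0.55·0.5902 + 0.3·0.4098) ≈ 0.7253
After 'converts': P(A) = 0.55·0.7253 / (0.55·0.7253 + 0.3·0.2747) ≈ 0.8288
After 'converts': P(A) = 0.55·0.8288 / (0.55·0.8288 + 0.3·0.1712) ≈ 0.8987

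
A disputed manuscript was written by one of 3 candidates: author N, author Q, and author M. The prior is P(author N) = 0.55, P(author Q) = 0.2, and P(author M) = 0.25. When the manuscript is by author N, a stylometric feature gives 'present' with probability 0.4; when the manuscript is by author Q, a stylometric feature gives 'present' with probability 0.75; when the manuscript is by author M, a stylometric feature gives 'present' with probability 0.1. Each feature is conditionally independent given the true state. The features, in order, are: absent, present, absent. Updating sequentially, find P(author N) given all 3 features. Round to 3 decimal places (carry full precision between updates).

After 'absent': normaliser = 0.6·0.5500 + 0.25·0.2000 + 0.9·0.2500; P(author N) ≈ 0.5455, P(author Q) ≈ 0.0826, P(author M) ≈ 0.3719
After 'present': normaliser = 0.4·0.5455 + 0.75·0.0826 + 0.1·0.3719; P(author N) ≈ 0.6875, P(author Q) ≈ 0.1953, P(author M) ≈ 0.1172
After 'absent': normaliser = 0.6·0.6875 + 0.25·0.1953 + 0.9·0.1172; P(author N) ≈ 0.7278, P(author Q) ≈ 0.0861, P(author M) ≈ 0.1861

0.728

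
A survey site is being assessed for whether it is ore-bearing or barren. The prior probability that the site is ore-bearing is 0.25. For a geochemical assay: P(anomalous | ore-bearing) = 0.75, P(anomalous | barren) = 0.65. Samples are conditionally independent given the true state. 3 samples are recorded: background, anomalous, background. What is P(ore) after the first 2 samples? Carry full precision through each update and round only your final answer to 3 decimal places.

0.216

Apply Bayes' rule sequentially, carrying P(ore) forward.
After 'background': P(ore) = 0.25·0.2500 / (0.25·0.2500 + 0.35·0.7500) ≈ 0.1923
After 'anomalous': P(ore) = 0.75·0.1923 / (0.75·0.1923 + 0.65·0.8077) ≈ 0.2155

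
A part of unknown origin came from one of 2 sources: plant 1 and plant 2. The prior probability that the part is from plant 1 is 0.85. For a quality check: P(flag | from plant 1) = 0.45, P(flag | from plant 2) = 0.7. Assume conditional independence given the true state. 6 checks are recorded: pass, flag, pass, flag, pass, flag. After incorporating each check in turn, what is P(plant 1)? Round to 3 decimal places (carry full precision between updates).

0.903

After 'pass': P(plant 1) = 0.55·0.8500 / (0.55·0.8500 + 0.3·0.1500) ≈ 0.9122
After 'flag': P(plant 1) = 0.45·0.9122 / (0.45·0.9122 + 0.7·0.0878) ≈ 0.8698
After 'pass': P(plant 1) = 0.55·0.8698 / (0.55·0.8698 + 0.3·0.1302) ≈ 0.9245
After 'flag': P(plant 1) = 0.45·0.9245 / (0.45·0.9245 + 0.7·0.0755) ≈ 0.8873
After 'pass': P(plant 1) = 0.55·0.8873 / (0.55·0.8873 + 0.3·0.1127) ≈ 0.9352
After 'flag': P(plant 1) = 0.45·0.9352 / (0.45·0.9352 + 0.7·0.0648) ≈ 0.9027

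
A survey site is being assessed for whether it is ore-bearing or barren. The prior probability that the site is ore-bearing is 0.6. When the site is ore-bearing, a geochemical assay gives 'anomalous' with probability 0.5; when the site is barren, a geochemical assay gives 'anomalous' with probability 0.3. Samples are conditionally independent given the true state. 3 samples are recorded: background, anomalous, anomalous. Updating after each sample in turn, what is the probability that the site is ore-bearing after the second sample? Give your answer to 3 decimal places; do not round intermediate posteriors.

0.641

After 'background': P(ore) = 0.5·0.6000 / (0.5·0.6000 + 0.7·0.4000) ≈ 0.5172
After 'anomalous': P(ore) = 0.5·0.5172 / (0.5·0.5172 + 0.3·0.4828) ≈ 0.6410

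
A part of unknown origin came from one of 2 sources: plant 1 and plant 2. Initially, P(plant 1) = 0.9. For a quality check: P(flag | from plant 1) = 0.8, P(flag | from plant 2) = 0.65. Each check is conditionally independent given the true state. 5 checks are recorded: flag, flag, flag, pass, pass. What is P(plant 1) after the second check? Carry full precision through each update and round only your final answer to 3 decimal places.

0.932

After 'flag': P(plant 1) = 0.8·0.9000 / (0.8·0.9000 + 0.65·0.1000) ≈ 0.9172
After 'flag': P(plant 1) = 0.8·0.9172 / (0.8·0.9172 + 0.65·0.0828) ≈ 0.9317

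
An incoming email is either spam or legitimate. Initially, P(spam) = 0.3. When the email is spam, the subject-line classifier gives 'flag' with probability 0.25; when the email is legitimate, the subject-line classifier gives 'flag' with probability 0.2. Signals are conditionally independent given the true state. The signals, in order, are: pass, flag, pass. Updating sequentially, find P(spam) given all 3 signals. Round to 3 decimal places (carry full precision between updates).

Apply Bayes' rule sequentially, carrying P(spam) forward.
After 'pass': P(spam) = 0.75·0.3000 / (0.75·0.3000 + 0.8·0.7000) ≈ 0.2866
After 'flag': P(spam) = 0.25·0.2866 / (0.25·0.2866 + 0.2·0.7134) ≈ 0.3343
After 'pass': P(spam) = 0.75·0.3343 / (0.75·0.3343 + 0.8·0.6657) ≈ 0.3201

0.320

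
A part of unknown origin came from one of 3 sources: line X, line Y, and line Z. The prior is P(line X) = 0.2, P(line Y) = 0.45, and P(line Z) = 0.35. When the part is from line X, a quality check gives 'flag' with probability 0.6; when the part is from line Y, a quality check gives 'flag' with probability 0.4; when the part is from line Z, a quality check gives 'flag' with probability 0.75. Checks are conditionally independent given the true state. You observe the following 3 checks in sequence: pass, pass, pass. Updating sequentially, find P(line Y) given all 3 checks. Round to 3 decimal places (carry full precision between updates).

0.842

After 'pass': normaliser = 0.4·0.2000 + 0.6·0.4500 + 0.25·0.3500; P(line X) ≈ 0.1829, P(line Y) ≈ 0.6171, P(line Z) ≈ 0.2000
After 'pass': normaliser = 0.4·0.1829 + 0.6·0.6171 + 0.25·0.2000; P(line X) ≈ 0.1482, P(line Y) ≈ 0.7504, P(line Z) ≈ 0.1013
After 'pass': normaliser = 0.4·0.1482 + 0.6·0.7504 + 0.25·0.1013; P(line X) ≈ 0.1109, P(line Y) ≈ 0.8418, P(line Z) ≈ 0.0474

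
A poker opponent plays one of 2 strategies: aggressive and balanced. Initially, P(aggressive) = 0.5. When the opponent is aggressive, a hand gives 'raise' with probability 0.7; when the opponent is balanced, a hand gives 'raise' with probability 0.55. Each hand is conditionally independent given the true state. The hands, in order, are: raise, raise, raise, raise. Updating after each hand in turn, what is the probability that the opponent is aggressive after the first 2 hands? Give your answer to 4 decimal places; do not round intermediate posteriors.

0.6183

After 'raise': P(aggressive) = 0.7·0.5000 / (0.7·0.5000 + 0.55·0.5000) ≈ 0.5600
After 'raise': P(aggressive) = 0.7·0.5600 / (0.7·0.5600 + 0.55·0.4400) ≈ 0.6183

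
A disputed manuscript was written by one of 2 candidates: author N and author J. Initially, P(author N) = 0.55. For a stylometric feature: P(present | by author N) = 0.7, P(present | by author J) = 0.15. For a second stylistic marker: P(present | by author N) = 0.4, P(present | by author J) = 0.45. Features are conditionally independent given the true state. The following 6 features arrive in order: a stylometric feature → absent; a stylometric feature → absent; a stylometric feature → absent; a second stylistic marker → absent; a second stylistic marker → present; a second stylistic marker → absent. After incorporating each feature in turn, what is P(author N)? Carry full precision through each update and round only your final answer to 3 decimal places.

Each posterior becomes the prior for the next update.
After a stylometric feature='absent': P(author N) = 0.3·0.5500 / (0.3·0.5500 + 0.85·0.4500) ≈ 0.3014
After a stylometric feature='absent': P(author N) = 0.3·0.3014 / (0.3·0.3014 + 0.85·0.6986) ≈ 0.1321
After a stylometric feature='absent': P(author N) = 0.3·0.1321 / (0.3·0.1321 + 0.85·0.8679) ≈ 0.0510
After a second stylistic marker='absent': P(author N) = 0.6·0.0510 / (0.6·0.0510 + 0.55·0.9490) ≈ 0.0554
After a second stylistic marker='present': P(author N) = 0.4·0.0554 / (0.4·0.0554 + 0.45·0.9446) ≈ 0.0495
After a second stylistic marker='absent': P(author N) = 0.6·0.0495 / (0.6·0.0495 + 0.55·0.9505) ≈ 0.0538

0.054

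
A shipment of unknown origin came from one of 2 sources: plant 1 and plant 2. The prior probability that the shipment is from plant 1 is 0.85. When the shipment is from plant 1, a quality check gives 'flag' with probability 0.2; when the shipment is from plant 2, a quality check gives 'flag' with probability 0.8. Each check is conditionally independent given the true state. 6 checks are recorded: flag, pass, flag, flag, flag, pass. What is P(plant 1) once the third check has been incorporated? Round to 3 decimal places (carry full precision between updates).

0.586

After 'flag': P(plant 1) = 0.2·0.8500 / (0.2·0.8500 + 0.8·0.1500) ≈ 0.5862
After 'pass': P(plant 1) = 0.8·0.5862 / (0.8·0.5862 + 0.2·0.4138) ≈ 0.8500
After 'flag': P(plant 1) = 0.2·0.8500 / (0.2·0.8500 + 0.8·0.1500) ≈ 0.5862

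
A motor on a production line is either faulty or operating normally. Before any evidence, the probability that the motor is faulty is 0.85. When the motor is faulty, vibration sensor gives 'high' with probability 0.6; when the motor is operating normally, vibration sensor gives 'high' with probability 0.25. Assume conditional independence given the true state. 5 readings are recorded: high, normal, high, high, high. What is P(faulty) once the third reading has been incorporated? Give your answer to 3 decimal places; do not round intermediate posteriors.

0.946

Each posterior becomes the prior for the next update.
After 'high': P(faulty) = 0.6·0.8500 / (0.6·0.8500 + 0.25·0.1500) ≈ 0.9315
After 'normal': P(faulty) = 0.4·0.9315 / (0.4·0.9315 + 0.75·0.0685) ≈ 0.8788
After 'high': P(faulty) = 0.6·0.8788 / (0.6·0.8788 + 0.25·0.1212) ≈ 0.9457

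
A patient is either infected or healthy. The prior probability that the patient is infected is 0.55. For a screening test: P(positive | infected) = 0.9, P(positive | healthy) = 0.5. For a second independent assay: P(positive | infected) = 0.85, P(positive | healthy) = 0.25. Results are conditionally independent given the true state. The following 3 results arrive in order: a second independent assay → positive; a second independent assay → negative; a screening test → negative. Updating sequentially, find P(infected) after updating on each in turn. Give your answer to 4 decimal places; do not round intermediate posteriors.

After a second independent assay='positive': P(infected) = 0.85·0.5500 / (0.85·0.5500 + 0.25·0.4500) ≈ 0.8060
After a second independent assay='negative': P(infected) = 0.15·0.8060 / (0.15·0.8060 + 0.75·0.1940) ≈ 0.4539
After a screening test='negative': P(infected) = 0.1·0.4539 / (0.1·0.4539 + 0.5·0.5461) ≈ 0.1425

0.1425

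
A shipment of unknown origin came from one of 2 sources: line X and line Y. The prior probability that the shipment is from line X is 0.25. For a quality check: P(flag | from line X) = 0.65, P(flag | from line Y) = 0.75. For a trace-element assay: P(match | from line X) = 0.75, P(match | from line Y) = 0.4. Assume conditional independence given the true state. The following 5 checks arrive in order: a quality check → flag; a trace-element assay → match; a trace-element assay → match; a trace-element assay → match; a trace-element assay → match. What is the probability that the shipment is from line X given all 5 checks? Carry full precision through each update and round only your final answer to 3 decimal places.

0.781

After a quality check='flag': P(line X) = 0.65·0.2500 / (0.65·0.2500 + 0.75·0.7500) ≈ 0.2241
After a trace-element assay='match': P(line X) = 0.75·0.2241 / (0.75·0.2241 + 0.4·0.7759) ≈ 0.3514
After a trace-element assay='match': P(line X) = 0.75·0.3514 / (0.75·0.3514 + 0.4·0.6486) ≈ 0.5039
After a trace-element assay='match': P(line X) = 0.75·0.5039 / (0.75·0.5039 + 0.4·0.4961) ≈ 0.6557
After a trace-element assay='match': P(line X) = 0.75·0.6557 / (0.75·0.6557 + 0.4·0.3443) ≈ 0.7812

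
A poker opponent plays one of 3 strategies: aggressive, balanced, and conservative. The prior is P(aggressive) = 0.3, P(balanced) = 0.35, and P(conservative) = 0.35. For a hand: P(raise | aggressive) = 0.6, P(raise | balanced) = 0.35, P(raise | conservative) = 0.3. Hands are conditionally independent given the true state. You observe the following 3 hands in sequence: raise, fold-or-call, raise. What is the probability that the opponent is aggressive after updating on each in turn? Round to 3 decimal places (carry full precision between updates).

Apply Bayes' rule sequentially, carrying P(aggressive) forward.
After 'raise': normaliser = 0.6·0.3000 + 0.35·0.3500 + 0.3·0.3500; P(aggressive) ≈ 0.4417, P(balanced) ≈ 0.3006, P(conservative) ≈ 0.2577
After 'fold-or-call': normaliser = 0.4·0.4417 + 0.65·0.3006 + 0.7·0.2577; P(aggressive) ≈ 0.3198, P(balanced) ≈ 0.3537, P(conservative) ≈ 0.3265
After 'raise': normaliser = 0.6·0.3198 + 0.35·0.3537 + 0.3·0.3265; P(aggressive) ≈ 0.4639, P(balanced) ≈ 0.2993, P(conservative) ≈ 0.2368

0.464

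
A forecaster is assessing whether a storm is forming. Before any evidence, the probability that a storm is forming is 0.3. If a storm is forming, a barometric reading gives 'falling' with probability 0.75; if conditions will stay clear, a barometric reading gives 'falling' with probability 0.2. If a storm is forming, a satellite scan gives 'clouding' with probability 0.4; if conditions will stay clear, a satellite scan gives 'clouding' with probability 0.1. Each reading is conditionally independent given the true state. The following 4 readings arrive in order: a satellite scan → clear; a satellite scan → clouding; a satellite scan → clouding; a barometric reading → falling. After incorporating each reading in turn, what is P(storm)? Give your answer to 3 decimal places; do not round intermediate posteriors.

0.945

After a satellite scan='clear': P(storm) = 0.6·0.3000 / (0.6·0.3000 + 0.9·0.7000) ≈ 0.2222
After a satellite scan='clouding': P(storm) = 0.4·0.2222 / (0.4·0.2222 + 0.1·0.7778) ≈ 0.5333
After a satellite scan='clouding': P(storm) = 0.4·0.5333 / (0.4·0.5333 + 0.1·0.4667) ≈ 0.8205
After a barometric reading='falling': P(storm) = 0.75·0.8205 / (0.75·0.8205 + 0.2·0.1795) ≈ 0.9449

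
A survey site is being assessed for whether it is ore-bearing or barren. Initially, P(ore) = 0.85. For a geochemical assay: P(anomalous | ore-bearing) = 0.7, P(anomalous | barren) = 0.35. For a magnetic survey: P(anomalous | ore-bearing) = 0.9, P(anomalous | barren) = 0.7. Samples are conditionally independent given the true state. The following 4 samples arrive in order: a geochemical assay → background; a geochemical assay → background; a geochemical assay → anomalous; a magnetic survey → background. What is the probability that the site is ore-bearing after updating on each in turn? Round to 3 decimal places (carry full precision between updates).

0.446

After a geochemical assay='background': P(ore) = 0.3·0.8500 / (0.3·0.8500 + 0.65·0.1500) ≈ 0.7234
After a geochemical assay='background': P(ore) = 0.3·0.7234 / (0.3·0.7234 + 0.65·0.2766) ≈ 0.5469
After a geochemical assay='anomalous': P(ore) = 0.7·0.5469 / (0.7·0.5469 + 0.35·0.4531) ≈ 0.7071
After a magnetic survey='background': P(ore) = 0.1·0.7071 / (0.1·0.7071 + 0.3·0.2929) ≈ 0.4459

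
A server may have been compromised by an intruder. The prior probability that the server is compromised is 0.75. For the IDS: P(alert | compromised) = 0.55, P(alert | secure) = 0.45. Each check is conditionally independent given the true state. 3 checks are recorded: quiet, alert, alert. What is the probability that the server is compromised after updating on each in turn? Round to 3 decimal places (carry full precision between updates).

0.786

After 'quiet': P(compromised) = 0.45·0.7500 / (0.45·0.7500 + 0.55·0.2500) ≈ 0.7105
After 'alert': P(compromised) = 0.55·0.7105 / (0.55·0.7105 + 0.45·0.2895) ≈ 0.7500
After 'alert': P(compromised) = 0.55·0.7500 / (0.55·0.7500 + 0.45·0.2500) ≈ 0.7857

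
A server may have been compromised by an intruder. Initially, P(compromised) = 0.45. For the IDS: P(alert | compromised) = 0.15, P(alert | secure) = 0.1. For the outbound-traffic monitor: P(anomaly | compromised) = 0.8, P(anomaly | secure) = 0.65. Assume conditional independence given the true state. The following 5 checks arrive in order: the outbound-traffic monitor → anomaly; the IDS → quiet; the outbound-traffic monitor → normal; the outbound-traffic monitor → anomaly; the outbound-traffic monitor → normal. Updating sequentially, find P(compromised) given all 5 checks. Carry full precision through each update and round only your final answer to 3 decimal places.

0.277

After the outbound-traffic monitor='anomaly': P(compromised) = 0.8·0.4500 / (0.8·0.4500 + 0.65·0.5500) ≈ 0.5017
After the IDS='quiet': P(compromised) = 0.85·0.5017 / (0.85·0.5017 + 0.9·0.4983) ≈ 0.4875
After the outbound-traffic monitor='normal': P(compromised) = 0.2·0.4875 / (0.2·0.4875 + 0.35·0.5125) ≈ 0.3521
After the outbound-traffic monitor='anomaly': P(compromised) = 0.8·0.3521 / (0.8·0.3521 + 0.65·0.6479) ≈ 0.4008
After the outbound-traffic monitor='normal': P(compromised) = 0.2·0.4008 / (0.2·0.4008 + 0.35·0.5992) ≈ 0.2765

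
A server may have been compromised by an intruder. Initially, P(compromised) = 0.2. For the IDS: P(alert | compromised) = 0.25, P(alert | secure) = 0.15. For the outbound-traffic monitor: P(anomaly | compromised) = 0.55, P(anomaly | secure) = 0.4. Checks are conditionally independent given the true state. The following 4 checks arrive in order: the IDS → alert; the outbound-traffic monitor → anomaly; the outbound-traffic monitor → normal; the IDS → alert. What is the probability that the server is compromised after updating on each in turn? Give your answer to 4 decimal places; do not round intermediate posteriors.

0.4173

After the IDS='alert': P(compromised) = 0.25·0.2000 / (0.25·0.2000 + 0.15·0.8000) ≈ 0.2941
After the outbound-traffic monitor='anomaly': P(compromised) = 0.55·0.2941 / (0.55·0.2941 + 0.4·0.7059) ≈ 0.3642
After the outbound-traffic monitor='normal': P(compromised) = 0.45·0.3642 / (0.45·0.3642 + 0.6·0.6358) ≈ 0.3005
After the IDS='alert': P(compromised) = 0.25·0.3005 / (0.25·0.3005 + 0.15·0.6995) ≈ 0.4173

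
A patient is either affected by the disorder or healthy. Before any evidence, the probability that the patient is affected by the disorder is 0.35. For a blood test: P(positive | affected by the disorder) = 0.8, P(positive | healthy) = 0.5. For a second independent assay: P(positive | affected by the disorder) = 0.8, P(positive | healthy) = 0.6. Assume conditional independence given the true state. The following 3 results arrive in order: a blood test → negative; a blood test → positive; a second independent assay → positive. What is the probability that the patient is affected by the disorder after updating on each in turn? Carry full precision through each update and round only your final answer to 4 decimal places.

0.3148

After a blood test='negative': P(affected) = 0.2·0.3500 / (0.2·0.3500 + 0.5·0.6500) ≈ 0.1772
After a blood test='positive': P(affected) = 0.8·0.1772 / (0.8·0.1772 + 0.5·0.8228) ≈ 0.2563
After a second independent assay='positive': P(affected) = 0.8·0.2563 / (0.8·0.2563 + 0.6·0.7437) ≈ 0.3148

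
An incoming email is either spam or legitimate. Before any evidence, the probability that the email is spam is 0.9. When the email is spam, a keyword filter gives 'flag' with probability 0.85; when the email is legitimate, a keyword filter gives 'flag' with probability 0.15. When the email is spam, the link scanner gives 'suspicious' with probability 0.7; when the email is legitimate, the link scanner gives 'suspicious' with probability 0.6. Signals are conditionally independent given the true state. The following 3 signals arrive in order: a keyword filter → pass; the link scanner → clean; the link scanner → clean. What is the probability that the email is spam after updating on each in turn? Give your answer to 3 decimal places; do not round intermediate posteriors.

0.472

After a keyword filter='pass': P(spam) = 0.15·0.9000 / (0.15·0.9000 + 0.85·0.1000) ≈ 0.6136
After the link scanner='clean': P(spam) = 0.3·0.6136 / (0.3·0.6136 + 0.4·0.3864) ≈ 0.5436
After the link scanner='clean': P(spam) = 0.3·0.5436 / (0.3·0.5436 + 0.4·0.4564) ≈ 0.4718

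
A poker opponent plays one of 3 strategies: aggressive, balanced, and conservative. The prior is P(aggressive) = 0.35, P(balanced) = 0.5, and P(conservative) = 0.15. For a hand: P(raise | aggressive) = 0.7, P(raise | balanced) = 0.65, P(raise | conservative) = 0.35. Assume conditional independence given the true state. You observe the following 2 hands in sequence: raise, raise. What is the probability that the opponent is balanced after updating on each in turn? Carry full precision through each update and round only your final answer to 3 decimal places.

0.527

After 'raise': normaliser = 0.7·0.3500 + 0.65·0.5000 + 0.35·0.1500; P(aggressive) ≈ 0.3936, P(balanced) ≈ 0.5221, P(conservative) ≈ 0.0843
After 'raise': normaliser = 0.7·0.3936 + 0.65·0.5221 + 0.35·0.0843; P(aggressive) ≈ 0.4275, P(balanced) ≈ 0.5266, P(conservative) ≈ 0.0458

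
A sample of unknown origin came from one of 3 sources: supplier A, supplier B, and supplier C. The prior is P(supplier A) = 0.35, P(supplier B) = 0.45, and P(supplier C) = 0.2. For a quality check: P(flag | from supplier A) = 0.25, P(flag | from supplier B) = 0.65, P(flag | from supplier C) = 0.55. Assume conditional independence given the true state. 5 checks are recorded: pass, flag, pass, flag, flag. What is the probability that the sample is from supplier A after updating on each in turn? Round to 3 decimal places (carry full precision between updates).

0.123

After 'pass': normaliser = 0.75·0.3500 + 0.35·0.4500 + 0.45·0.2000; P(supplier A) ≈ 0.5147, P(supplier B) ≈ 0.3088, P(supplier C) ≈ 0.1765
After 'flag': normaliser = 0.25·0.5147 + 0.65·0.3088 + 0.55·0.1765; P(supplier A) ≈ 0.3017, P(supplier B) ≈ 0.4707, P(supplier C) ≈ 0.2276
After 'pass': normaliser = 0.75·0.3017 + 0.35·0.4707 + 0.45·0.2276; P(supplier A) ≈ 0.4586, P(supplier B) ≈ 0.3339, P(supplier C) ≈ 0.2075
After 'flag': normaliser = 0.25·0.4586 + 0.65·0.3339 + 0.55·0.2075; P(supplier A) ≈ 0.2572, P(supplier B) ≈ 0.4868, P(supplier C) ≈ 0.2561
After 'flag': normaliser = 0.25·0.2572 + 0.65·0.4868 + 0.55·0.2561; P(supplier A) ≈ 0.1233, P(supplier B) ≈ 0.6067, P(supplier C) ≈ 0.2700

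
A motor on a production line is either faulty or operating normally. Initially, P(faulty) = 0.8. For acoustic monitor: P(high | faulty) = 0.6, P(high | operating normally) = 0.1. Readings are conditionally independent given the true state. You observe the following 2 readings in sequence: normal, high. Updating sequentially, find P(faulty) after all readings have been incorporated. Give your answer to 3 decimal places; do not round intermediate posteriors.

0.914

After 'normal': P(faulty) = 0.4·0.8000 / (0.4·0.8000 + 0.9·0.2000) ≈ 0.6400
After 'high': P(faulty) = 0.6·0.6400 / (0.6·0.6400 + 0.1·0.3600) ≈ 0.9143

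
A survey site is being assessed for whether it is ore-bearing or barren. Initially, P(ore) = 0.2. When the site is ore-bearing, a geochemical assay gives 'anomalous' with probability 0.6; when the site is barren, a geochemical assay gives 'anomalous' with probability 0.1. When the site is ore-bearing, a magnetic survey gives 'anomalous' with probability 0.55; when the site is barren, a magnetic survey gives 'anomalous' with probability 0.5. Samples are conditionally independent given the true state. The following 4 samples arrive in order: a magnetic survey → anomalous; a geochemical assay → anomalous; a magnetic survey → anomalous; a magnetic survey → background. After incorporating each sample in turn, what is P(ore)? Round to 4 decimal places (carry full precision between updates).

0.6203

After a magnetic survey='anomalous': P(ore) = 0.55·0.2000 / (0.55·0.2000 + 0.5·0.8000) ≈ 0.2157
After a geochemical assay='anomalous': P(ore) = 0.6·0.2157 / (0.6·0.2157 + 0.1·0.7843) ≈ 0.6226
After a magnetic survey='anomalous': P(ore) = 0.55·0.6226 / (0.55·0.6226 + 0.5·0.3774) ≈ 0.6448
After a magnetic survey='background': P(ore) = 0.45·0.6448 / (0.45·0.6448 + 0.5·0.3552) ≈ 0.6203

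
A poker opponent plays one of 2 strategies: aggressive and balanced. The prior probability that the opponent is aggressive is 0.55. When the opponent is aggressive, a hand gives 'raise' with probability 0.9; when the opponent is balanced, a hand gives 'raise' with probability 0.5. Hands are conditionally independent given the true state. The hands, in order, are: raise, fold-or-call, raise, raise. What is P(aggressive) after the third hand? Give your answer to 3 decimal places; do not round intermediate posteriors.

0.442

After 'raise': P(aggressive) = 0.9·0.5500 / (0.9·0.5500 + 0.5·0.4500) ≈ 0.6875
After 'fold-or-call': P(aggressive) = 0.1·0.6875 / (0.1·0.6875 + 0.5·0.3125) ≈ 0.3056
After 'raise': P(aggressive) = 0.9·0.3056 / (0.9·0.3056 + 0.5·0.6944) ≈ 0.4420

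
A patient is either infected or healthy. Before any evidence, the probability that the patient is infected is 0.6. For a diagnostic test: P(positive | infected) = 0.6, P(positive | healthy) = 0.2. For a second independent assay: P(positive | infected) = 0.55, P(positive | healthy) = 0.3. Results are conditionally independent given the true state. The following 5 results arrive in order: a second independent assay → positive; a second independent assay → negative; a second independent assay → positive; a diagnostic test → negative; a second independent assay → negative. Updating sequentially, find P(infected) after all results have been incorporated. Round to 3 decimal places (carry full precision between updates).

0.510

After a second independent assay='positive': P(infected) = 0.55·0.6000 / (0.55·0.6000 + 0.3·0.4000) ≈ 0.7333
After a second independent assay='negative': P(infected) = 0.45·0.7333 / (0.45·0.7333 + 0.7·0.2667) ≈ 0.6387
After a second independent assay='positive': P(infected) = 0.55·0.6387 / (0.55·0.6387 + 0.3·0.3613) ≈ 0.7642
After a diagnostic test='negative': P(infected) = 0.4·0.7642 / (0.4·0.7642 + 0.8·0.2358) ≈ 0.6184
After a second independent assay='negative': P(infected) = 0.45·0.6184 / (0.45·0.6184 + 0.7·0.3816) ≈ 0.5102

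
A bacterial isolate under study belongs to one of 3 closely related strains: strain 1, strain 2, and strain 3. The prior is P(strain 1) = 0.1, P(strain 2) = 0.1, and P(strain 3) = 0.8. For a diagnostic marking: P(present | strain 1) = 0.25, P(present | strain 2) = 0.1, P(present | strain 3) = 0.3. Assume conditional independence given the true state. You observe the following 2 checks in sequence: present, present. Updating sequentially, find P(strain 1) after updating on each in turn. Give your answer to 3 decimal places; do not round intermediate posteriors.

0.079

After 'present': normaliser = 0.25·0.1000 + 0.1·0.1000 + 0.3·0.8000; P(strain 1) ≈ 0.0909, P(strain 2) ≈ 0.0364, P(strain 3) ≈ 0.8727
After 'present': normaliser = 0.25·0.0909 + 0.1·0.0364 + 0.3·0.8727; P(strain 1) ≈ 0.0789, P(strain 2) ≈ 0.0126, P(strain 3) ≈ 0.9085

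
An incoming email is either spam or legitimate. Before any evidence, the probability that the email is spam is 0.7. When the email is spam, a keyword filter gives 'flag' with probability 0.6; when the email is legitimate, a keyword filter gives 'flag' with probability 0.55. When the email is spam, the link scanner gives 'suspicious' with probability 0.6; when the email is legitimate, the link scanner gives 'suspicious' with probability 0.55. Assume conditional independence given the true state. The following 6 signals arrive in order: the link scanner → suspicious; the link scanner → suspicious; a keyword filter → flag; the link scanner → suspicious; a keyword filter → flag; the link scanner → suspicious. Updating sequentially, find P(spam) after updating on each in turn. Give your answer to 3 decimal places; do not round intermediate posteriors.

0.797

After the link scanner='suspicious': P(spam) = 0.6·0.7000 / (0.6·0.7000 + 0.55·0.3000) ≈ 0.7179
After the link scanner='suspicious': P(spam) = 0.6·0.7179 / (0.6·0.7179 + 0.55·0.2821) ≈ 0.7352
After a keyword filter='flag': P(spam) = 0.6·0.7352 / (0.6·0.7352 + 0.55·0.2648) ≈ 0.7518
After the link scanner='suspicious': P(spam) = 0.6·0.7518 / (0.6·0.7518 + 0.55·0.2482) ≈ 0.7677
After a keyword filter='flag': P(spam) = 0.6·0.7677 / (0.6·0.7677 + 0.55·0.2323) ≈ 0.7829
After the link scanner='suspicious': P(spam) = 0.6·0.7829 / (0.6·0.7829 + 0.55·0.2171) ≈ 0.7973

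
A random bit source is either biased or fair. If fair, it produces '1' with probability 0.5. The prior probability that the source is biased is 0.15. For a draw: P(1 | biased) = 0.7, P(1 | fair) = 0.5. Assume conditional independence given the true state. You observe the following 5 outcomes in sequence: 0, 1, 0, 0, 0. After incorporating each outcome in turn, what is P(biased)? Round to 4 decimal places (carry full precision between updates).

After '0': P(biased) = 0.3·0.1500 / (0.3·0.1500 + 0.5·0.8500) ≈ 0.0957
After '1': P(biased) = 0.7·0.0957 / (0.7·0.0957 + 0.5·0.9043) ≈ 0.1291
After '0': P(biased) = 0.3·0.1291 / (0.3·0.1291 + 0.5·0.8709) ≈ 0.0817
After '0': P(biased) = 0.3·0.0817 / (0.3·0.0817 + 0.5·0.9183) ≈ 0.0507
After '0': P(biased) = 0.3·0.0507 / (0.3·0.0507 + 0.5·0.9493) ≈ 0.0310

0.0310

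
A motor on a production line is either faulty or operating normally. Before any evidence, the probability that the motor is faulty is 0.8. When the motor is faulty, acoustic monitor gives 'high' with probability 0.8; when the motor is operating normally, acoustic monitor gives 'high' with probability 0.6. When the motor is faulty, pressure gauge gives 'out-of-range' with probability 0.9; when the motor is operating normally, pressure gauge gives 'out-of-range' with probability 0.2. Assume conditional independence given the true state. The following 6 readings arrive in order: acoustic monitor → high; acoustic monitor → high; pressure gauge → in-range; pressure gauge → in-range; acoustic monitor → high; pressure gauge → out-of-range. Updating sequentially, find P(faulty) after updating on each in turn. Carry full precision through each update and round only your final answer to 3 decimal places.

0.400

After acoustic monitor='high': P(faulty) = 0.8·0.8000 / (0.8·0.8000 + 0.6·0.2000) ≈ 0.8421
After acoustic monitor='high': P(faulty) = 0.8·0.8421 / (0.8·0.8421 + 0.6·0.1579) ≈ 0.8767
After pressure gauge='in-range': P(faulty) = 0.1·0.8767 / (0.1·0.8767 + 0.8·0.1233) ≈ 0.4706
After pressure gauge='in-range': P(faulty) = 0.1·0.4706 / (0.1·0.4706 + 0.8·0.5294) ≈ 0.1000
After acoustic monitor='high': P(faulty) = 0.8·0.1000 / (0.8·0.1000 + 0.6·0.9000) ≈ 0.1290
After pressure gauge='out-of-range': P(faulty) = 0.9·0.1290 / (0.9·0.1290 + 0.2·0.8710) ≈ 0.4000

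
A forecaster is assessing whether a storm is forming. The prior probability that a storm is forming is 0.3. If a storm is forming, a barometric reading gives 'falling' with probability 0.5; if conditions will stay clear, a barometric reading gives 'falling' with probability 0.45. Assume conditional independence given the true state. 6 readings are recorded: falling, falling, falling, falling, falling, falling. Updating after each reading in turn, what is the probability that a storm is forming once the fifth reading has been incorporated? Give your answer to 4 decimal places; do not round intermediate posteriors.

0.4206

After 'falling': P(storm) = 0.5·0.3000 / (0.5·0.3000 + 0.45·0.7000) ≈ 0.3226
After 'falling': P(storm) = 0.5·0.3226 / (0.5·0.3226 + 0.45·0.6774) ≈ 0.3460
After 'falling': P(storm) = 0.5·0.3460 / (0.5·0.3460 + 0.45·0.6540) ≈ 0.3702
After 'falling': P(storm) = 0.5·0.3702 / (0.5·0.3702 + 0.45·0.6298) ≈ 0.3951
After 'falling': P(storm) = 0.5·0.3951 / (0.5·0.3951 + 0.45·0.6049) ≈ 0.4206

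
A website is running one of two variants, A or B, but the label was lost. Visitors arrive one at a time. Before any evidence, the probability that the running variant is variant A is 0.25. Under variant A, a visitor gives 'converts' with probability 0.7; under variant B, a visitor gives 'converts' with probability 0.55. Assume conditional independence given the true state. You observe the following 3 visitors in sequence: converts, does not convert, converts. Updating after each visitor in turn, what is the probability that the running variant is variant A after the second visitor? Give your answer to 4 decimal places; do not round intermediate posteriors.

After 'converts': P(A) = 0.7·0.2500 / (0.7·0.2500 + 0.55·0.7500) ≈ 0.2979
After 'does not convert': P(A) = 0.3·0.2979 / (0.3·0.2979 + 0.45·0.7021) ≈ 0.2205

0.2205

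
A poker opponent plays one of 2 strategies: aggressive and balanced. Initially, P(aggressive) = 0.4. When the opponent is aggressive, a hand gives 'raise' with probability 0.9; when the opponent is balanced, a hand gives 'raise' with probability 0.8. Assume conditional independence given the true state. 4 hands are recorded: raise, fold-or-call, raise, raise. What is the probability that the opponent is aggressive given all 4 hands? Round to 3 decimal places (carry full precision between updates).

After 'raise': P(aggressive) = 0.9·0.4000 / (0.9·0.4000 + 0.8·0.6000) ≈ 0.4286
After 'fold-or-call': P(aggressive) = 0.1·0.4286 / (0.1·0.4286 + 0.2·0.5714) ≈ 0.2727
After 'raise': P(aggressive) = 0.9·0.2727 / (0.9·0.2727 + 0.8·0.7273) ≈ 0.2967
After 'raise': P(aggressive) = 0.9·0.2967 / (0.9·0.2967 + 0.8·0.7033) ≈ 0.3219

0.322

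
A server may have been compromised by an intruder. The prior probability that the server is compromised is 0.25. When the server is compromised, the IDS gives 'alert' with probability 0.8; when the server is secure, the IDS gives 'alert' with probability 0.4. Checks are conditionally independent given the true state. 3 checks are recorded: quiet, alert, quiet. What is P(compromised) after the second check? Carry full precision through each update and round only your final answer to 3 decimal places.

After 'quiet': P(compromised) = 0.2·0.2500 / (0.2·0.2500 + 0.6·0.7500) ≈ 0.1000
After 'alert': P(compromised) = 0.8·0.1000 / (0.8·0.1000 + 0.4·0.9000) ≈ 0.1818

0.182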